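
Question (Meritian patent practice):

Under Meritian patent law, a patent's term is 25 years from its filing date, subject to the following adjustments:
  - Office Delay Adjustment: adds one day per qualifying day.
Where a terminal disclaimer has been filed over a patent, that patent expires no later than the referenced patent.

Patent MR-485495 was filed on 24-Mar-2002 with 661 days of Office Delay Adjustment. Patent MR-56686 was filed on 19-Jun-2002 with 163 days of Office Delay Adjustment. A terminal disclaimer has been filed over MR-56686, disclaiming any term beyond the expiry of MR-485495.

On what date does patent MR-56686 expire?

November 29, 2027

Natural term of MR-56686:
  Base: filing + 25 years → 19 June 2027.
  Office Delay Adjustment: +163 days → 29 November 2027.
Expiry of referenced patent MR-485495:
  Base: filing + 25 years → 24 March 2027.
  Office Delay Adjustment: +661 days → 13 January 2029.
Terminal disclaimer: MR-56686 expires on the earlier of 29 November 2027 and 13 January 2029.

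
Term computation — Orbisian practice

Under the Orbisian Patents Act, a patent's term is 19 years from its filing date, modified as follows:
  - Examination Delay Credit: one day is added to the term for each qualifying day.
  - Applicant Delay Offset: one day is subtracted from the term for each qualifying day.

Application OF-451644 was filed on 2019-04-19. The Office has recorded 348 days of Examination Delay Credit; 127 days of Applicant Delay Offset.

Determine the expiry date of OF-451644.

Base term: filing date + 19 years → 19 April 2038.
Examination Delay Credit: +348 days → 2 April 2039.
Applicant Delay Offset: −127 days → 26 November 2038.

2038-11-26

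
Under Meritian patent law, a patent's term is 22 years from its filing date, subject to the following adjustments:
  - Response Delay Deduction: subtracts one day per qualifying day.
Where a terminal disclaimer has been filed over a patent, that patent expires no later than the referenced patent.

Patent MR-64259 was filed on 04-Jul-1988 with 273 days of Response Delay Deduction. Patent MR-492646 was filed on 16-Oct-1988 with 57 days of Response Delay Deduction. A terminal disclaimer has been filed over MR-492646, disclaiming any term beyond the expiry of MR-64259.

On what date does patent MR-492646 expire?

2009-10-04

Natural term of MR-492646:
  Base: filing + 22 years → 16 October 2010.
  Response Delay Deduction: −57 days → 20 August 2010.
Expiry of referenced patent MR-64259:
  Base: filing + 22 years → 4 July 2010.
  Response Delay Deduction: −273 days → 4 October 2009.
Terminal disclaimer: MR-492646 expires on the earlier of 20 August 2010 and 4 October 2009.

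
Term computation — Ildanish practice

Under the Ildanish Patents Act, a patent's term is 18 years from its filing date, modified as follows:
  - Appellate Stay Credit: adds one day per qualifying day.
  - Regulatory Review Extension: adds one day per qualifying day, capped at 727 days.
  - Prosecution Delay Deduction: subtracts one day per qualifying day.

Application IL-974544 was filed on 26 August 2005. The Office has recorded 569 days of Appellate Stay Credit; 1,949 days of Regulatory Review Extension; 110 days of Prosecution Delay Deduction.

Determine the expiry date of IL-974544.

Base term: filing date + 18 years → 26 August 2023.
Appellate Stay Credit: +569 days → 17 March 2025.
Regulatory Review Extension: 1949 days claimed exceeds the 727-day cap, so +727 days → 14 March 2027.
Prosecution Delay Deduction: −110 days → 24 November 2026.

November 24, 2026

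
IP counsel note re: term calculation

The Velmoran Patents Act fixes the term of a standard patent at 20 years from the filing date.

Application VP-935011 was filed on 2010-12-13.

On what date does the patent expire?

Filing date + 20 years → 13 December 2030.

December 13, 2030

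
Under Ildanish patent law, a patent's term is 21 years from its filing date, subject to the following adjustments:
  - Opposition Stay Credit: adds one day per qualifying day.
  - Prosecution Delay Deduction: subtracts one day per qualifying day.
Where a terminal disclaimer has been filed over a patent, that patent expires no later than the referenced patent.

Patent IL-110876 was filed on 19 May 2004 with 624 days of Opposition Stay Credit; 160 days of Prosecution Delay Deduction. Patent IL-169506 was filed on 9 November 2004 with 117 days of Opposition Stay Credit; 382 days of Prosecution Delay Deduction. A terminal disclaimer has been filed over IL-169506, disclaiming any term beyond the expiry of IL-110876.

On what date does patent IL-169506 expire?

Natural term of IL-169506:
  Base: filing + 21 years → 9 November 2025.
  Opposition Stay Credit: +117 days → 6 March 2026.
  Prosecution Delay Deduction: −382 days → 17 February 2025.
Expiry of referenced patent IL-110876:
  Base: filing + 21 years → 19 May 2025.
  Opposition Stay Credit: +624 days → 2 February 2027.
  Prosecution Delay Deduction: −160 days → 26 August 2026.
Terminal disclaimer: IL-169506 expires on the earlier of 17 February 2025 and 26 August 2026.

February 17, 2025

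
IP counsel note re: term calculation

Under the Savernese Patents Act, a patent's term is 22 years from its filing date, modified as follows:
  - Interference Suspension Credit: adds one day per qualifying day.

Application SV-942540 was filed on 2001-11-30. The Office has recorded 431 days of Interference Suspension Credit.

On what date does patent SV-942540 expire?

Base term: filing date + 22 years → 30 November 2023.
Interference Suspension Credit: +431 days → 3 February 2025.

2025-02-03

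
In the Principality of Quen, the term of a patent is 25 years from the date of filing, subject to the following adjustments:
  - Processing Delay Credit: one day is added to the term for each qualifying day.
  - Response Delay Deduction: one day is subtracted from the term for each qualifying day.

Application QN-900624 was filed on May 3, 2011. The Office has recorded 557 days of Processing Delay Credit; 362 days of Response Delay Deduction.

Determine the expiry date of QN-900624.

November 14, 2036

Base term: filing date + 25 years → 3 May 2036.
Processing Delay Credit: +557 days → 11 November 2037.
Response Delay Deduction: −362 days → 14 November 2036.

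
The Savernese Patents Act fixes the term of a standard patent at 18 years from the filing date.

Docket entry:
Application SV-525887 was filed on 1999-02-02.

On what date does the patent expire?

Filing date + 18 years → 2 February 2017.

2017-02-02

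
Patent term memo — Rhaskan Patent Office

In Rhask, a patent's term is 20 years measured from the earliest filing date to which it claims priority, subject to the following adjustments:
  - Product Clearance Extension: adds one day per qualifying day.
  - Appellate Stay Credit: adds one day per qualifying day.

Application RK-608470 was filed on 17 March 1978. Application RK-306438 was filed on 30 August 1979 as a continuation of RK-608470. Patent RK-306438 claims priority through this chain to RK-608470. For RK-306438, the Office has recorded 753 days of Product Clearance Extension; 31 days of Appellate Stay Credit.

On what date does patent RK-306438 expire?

May 9, 2000

Earliest priority filing: 17 March 1978.
Base term: 17 March 1978 + 20 years → 17 March 1998.
Product Clearance Extension: +753 days → 8 April 2000.
Appellate Stay Credit: +31 days → 9 May 2000.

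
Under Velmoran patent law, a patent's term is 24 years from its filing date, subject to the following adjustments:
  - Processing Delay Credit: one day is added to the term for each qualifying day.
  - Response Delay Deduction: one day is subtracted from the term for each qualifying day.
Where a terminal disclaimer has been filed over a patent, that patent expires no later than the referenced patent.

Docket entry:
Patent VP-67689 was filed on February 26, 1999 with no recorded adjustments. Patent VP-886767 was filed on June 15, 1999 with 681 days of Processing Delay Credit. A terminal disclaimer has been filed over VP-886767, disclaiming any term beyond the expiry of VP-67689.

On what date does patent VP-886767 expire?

2023-02-26

Natural term of VP-886767:
  Base: filing + 24 years → 15 June 2023.
  Processing Delay Credit: +681 days → 26 April 2025.
Expiry of referenced patent VP-67689:
  Base: filing + 24 years → 26 February 2023.
Terminal disclaimer: VP-886767 expires on the earlier of 26 April 2025 and 26 February 2023.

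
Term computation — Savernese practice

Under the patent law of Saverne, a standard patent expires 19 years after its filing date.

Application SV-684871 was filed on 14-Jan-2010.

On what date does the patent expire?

January 14, 2029

Filing date + 19 years → 14 January 2029.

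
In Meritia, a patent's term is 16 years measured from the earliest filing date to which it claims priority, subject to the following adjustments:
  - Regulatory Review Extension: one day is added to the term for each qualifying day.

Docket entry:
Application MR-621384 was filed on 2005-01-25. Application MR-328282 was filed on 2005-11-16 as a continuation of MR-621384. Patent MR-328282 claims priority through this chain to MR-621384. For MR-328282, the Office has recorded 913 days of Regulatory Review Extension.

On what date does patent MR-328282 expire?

July 27, 2023

Earliest priority filing: 25 January 2005.
Base term: 25 January 2005 + 16 years → 25 January 2021.
Regulatory Review Extension: +913 days → 27 July 2023.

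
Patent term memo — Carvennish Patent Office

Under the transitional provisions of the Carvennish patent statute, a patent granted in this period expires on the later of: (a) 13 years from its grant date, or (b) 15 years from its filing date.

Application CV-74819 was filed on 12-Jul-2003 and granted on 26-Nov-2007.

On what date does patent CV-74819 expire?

2020-11-26

(a) grant + 13 years → 26 November 2020.
(b) filing + 15 years → 12 July 2018.
Later of the two: 26 November 2020.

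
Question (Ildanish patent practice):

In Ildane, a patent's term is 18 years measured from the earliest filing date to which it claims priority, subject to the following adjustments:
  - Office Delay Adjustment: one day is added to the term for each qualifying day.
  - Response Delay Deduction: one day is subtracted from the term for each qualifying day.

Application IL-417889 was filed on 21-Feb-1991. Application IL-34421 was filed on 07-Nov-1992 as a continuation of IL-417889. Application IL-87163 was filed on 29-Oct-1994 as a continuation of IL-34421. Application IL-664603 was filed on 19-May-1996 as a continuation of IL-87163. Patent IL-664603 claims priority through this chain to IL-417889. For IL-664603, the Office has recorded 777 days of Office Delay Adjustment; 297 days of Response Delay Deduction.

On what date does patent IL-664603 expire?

Earliest priority filing: 21 February 1991.
Base term: 21 February 1991 + 18 years → 21 February 2009.
Office Delay Adjustment: +777 days → 9 April 2011.
Response Delay Deduction: −297 days → 16 June 2010.

2010-06-16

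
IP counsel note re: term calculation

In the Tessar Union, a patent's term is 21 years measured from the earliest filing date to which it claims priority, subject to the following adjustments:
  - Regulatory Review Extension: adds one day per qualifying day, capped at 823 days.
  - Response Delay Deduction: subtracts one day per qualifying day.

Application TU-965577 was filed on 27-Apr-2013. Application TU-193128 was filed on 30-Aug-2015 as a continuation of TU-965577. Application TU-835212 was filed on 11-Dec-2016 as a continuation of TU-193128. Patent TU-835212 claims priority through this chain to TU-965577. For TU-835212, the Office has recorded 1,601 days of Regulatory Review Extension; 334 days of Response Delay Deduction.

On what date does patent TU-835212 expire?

Earliest priority filing: 27 April 2013.
Base term: 27 April 2013 + 21 years → 27 April 2034.
Regulatory Review Extension: 1601 days claimed exceeds the 823-day cap, so +823 days → 28 July 2036.
Response Delay Deduction: −334 days → 29 August 2035.

August 29, 2035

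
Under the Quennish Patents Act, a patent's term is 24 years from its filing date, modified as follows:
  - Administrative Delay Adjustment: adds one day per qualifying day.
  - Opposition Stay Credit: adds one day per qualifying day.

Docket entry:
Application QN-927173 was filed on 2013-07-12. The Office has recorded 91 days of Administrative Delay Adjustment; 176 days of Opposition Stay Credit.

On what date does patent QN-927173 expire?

2038-04-05

Base term: filing date + 24 years → 12 July 2037.
Administrative Delay Adjustment: +91 days → 11 October 2037.
Opposition Stay Credit: +176 days → 5 April 2038.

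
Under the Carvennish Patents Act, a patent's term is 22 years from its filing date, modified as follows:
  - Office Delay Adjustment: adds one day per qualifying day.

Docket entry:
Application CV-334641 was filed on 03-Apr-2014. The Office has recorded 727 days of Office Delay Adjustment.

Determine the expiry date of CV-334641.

Base term: filing date + 22 years → 3 April 2036.
Office Delay Adjustment: +727 days → 31 March 2038.

March 31, 2038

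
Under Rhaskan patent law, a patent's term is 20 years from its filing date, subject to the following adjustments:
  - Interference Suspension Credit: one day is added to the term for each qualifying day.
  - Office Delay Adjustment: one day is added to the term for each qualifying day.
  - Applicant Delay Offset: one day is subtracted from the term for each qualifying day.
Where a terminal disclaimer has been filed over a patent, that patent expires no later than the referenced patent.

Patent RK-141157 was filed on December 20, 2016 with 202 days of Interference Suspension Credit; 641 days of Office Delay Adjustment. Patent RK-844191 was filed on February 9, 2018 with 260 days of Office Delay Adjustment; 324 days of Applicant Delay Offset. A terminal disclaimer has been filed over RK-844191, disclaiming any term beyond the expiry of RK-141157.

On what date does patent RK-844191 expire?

December 7, 2037

Natural term of RK-844191:
  Base: filing + 20 years → 9 February 2038.
  Office Delay Adjustment: +260 days → 27 October 2038.
  Applicant Delay Offset: −324 days → 7 December 2037.
Expiry of referenced patent RK-141157:
  Base: filing + 20 years → 20 December 2036.
  Interference Suspension Credit: +202 days → 10 July 2037.
  Office Delay Adjustment: +641 days → 12 April 2039.
Terminal disclaimer: RK-844191 expires on the earlier of 7 December 2037 and 12 April 2039.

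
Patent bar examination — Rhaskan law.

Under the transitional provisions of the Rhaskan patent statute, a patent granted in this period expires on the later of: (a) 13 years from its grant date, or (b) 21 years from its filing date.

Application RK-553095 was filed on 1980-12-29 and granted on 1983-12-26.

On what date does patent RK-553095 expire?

2001-12-29

(a) grant + 13 years → 26 December 1996.
(b) filing + 21 years → 29 December 2001.
Later of the two: 29 December 2001.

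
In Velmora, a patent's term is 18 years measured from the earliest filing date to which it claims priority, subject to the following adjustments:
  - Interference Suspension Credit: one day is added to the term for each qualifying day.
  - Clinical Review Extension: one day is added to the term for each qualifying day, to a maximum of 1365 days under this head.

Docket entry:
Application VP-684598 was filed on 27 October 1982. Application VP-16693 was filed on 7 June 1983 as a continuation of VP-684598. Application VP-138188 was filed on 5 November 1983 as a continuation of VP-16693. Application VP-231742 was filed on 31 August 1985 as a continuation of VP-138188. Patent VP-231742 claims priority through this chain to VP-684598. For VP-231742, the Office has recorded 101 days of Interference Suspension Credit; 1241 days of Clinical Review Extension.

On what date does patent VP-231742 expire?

June 30, 2004

Earliest priority filing: 27 October 1982.
Base term: 27 October 1982 + 18 years → 27 October 2000.
Interference Suspension Credit: +101 days → 5 February 2001.
Clinical Review Extension: 1241 days (within the 1365-day cap) → +1241 days → 30 June 2004.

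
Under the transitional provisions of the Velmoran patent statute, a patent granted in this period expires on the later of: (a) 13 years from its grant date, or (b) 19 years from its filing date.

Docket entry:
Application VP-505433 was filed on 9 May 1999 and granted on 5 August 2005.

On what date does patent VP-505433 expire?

2018-08-05

(a) grant + 13 years → 5 August 2018.
(b) filing + 19 years → 9 May 2018.
Later of the two: 5 August 2018.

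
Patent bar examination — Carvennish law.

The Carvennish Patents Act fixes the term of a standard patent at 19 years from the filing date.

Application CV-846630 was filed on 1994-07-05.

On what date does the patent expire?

2013-07-05

Filing date + 19 years → 5 July 2013.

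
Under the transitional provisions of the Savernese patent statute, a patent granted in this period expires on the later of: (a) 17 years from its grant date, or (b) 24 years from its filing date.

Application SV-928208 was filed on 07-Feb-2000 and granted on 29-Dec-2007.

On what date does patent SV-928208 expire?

December 29, 2024

(a) grant + 17 years → 29 December 2024.
(b) filing + 24 years → 7 February 2024.
Later of the two: 29 December 2024.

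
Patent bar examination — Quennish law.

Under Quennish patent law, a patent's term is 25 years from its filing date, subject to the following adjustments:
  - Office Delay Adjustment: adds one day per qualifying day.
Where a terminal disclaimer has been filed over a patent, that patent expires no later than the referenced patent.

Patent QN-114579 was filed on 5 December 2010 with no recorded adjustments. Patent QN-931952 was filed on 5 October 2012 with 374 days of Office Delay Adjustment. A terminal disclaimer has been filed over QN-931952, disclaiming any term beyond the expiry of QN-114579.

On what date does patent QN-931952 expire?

Natural term of QN-931952:
  Base: filing + 25 years → 5 October 2037.
  Office Delay Adjustment: +374 days → 14 October 2038.
Expiry of referenced patent QN-114579:
  Base: filing + 25 years → 5 December 2035.
Terminal disclaimer: QN-931952 expires on the earlier of 14 October 2038 and 5 December 2035.

2035-12-05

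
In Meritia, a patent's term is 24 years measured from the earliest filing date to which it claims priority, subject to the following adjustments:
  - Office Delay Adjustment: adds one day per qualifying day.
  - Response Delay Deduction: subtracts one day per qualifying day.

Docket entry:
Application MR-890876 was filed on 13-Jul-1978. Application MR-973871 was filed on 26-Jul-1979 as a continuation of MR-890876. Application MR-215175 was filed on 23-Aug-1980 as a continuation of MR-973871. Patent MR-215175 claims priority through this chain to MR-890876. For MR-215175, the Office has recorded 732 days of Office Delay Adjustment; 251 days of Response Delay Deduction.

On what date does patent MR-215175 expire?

November 6, 2003

Earliest priority filing: 13 July 1978.
Base term: 13 July 1978 + 24 years → 13 July 2002.
Office Delay Adjustment: +732 days → 14 July 2004.
Response Delay Deduction: −251 days → 6 November 2003.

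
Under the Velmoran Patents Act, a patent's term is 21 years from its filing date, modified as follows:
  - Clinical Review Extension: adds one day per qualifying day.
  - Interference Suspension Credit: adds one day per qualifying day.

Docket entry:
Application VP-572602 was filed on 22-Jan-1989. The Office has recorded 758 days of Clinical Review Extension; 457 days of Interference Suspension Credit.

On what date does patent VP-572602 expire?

Base term: filing date + 21 years → 22 January 2010.
Clinical Review Extension: +758 days → 19 February 2012.
Interference Suspension Credit: +457 days → 21 May 2013.

May 21, 2013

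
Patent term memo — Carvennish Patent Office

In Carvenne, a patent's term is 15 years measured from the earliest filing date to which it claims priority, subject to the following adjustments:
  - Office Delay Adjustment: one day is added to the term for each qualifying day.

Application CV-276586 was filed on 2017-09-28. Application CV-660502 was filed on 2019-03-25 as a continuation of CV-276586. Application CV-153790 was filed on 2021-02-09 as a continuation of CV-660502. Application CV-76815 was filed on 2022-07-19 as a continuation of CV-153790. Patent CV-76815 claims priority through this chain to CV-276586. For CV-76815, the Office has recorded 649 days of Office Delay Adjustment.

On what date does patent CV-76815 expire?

July 9, 2034

Earliest priority filing: 28 September 2017.
Base term: 28 September 2017 + 15 years → 28 September 2032.
Office Delay Adjustment: +649 days → 9 July 2034.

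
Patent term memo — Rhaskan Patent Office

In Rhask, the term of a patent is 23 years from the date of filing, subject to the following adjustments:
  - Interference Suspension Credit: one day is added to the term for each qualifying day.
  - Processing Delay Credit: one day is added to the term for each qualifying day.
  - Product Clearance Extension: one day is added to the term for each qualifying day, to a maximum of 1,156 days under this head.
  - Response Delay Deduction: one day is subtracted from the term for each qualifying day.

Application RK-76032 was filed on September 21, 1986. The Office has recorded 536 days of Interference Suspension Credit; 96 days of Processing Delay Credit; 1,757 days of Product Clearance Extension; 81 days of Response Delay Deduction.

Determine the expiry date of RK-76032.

Base term: filing date + 23 years → 21 September 2009.
Interference Suspension Credit: +536 days → 11 March 2011.
Processing Delay Credit: +96 days → 15 June 2011.
Product Clearance Extension: 1757 days claimed exceeds the 1156-day cap, so +1156 days → 14 August 2014.
Response Delay Deduction: −81 days → 25 May 2014.

May 25, 2014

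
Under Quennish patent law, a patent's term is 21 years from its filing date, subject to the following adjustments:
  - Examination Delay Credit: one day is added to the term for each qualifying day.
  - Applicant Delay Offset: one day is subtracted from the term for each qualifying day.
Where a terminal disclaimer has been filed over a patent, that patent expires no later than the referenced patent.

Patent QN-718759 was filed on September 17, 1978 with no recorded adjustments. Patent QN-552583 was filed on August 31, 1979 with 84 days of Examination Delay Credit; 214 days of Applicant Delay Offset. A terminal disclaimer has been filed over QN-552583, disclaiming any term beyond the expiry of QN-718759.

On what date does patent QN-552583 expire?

September 17, 1999

Natural term of QN-552583:
  Base: filing + 21 years → 31 August 2000.
  Examination Delay Credit: +84 days → 23 November 2000.
  Applicant Delay Offset: −214 days → 23 April 2000.
Expiry of referenced patent QN-718759:
  Base: filing + 21 years → 17 September 1999.
Terminal disclaimer: QN-552583 expires on the earlier of 23 April 2000 and 17 September 1999.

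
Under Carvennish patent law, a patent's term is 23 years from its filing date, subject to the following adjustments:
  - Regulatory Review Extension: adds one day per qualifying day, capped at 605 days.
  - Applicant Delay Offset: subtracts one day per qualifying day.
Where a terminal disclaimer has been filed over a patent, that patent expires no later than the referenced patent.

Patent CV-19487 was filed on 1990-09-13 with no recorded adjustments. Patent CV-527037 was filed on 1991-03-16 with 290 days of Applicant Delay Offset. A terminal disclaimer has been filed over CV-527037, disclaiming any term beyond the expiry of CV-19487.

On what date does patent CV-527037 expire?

Natural term of CV-527037:
  Base: filing + 23 years → 16 March 2014.
  Applicant Delay Offset: −290 days → 30 May 2013.
Expiry of referenced patent CV-19487:
  Base: filing + 23 years → 13 September 2013.
Terminal disclaimer: CV-527037 expires on the earlier of 30 May 2013 and 13 September 2013.

May 30, 2013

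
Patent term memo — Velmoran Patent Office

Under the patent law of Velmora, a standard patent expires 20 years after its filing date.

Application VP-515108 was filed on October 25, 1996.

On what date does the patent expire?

Filing date + 20 years → 25 October 2016.

October 25, 2016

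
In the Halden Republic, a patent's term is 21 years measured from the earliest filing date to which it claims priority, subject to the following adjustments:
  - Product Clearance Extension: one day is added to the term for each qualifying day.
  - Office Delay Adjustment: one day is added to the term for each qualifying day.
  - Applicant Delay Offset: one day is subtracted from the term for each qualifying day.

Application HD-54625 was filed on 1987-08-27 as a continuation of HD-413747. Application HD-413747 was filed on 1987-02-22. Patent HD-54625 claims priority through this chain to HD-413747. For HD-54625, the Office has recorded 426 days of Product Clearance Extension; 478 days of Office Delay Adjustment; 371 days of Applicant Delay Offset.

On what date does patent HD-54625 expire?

Earliest priority filing: 22 February 1987.
Base term: 22 February 1987 + 21 years → 22 February 2008.
Product Clearance Extension: +426 days → 23 April 2009.
Office Delay Adjustment: +478 days → 14 August 2010.
Applicant Delay Offset: −371 days → 8 August 2009.

2009-08-08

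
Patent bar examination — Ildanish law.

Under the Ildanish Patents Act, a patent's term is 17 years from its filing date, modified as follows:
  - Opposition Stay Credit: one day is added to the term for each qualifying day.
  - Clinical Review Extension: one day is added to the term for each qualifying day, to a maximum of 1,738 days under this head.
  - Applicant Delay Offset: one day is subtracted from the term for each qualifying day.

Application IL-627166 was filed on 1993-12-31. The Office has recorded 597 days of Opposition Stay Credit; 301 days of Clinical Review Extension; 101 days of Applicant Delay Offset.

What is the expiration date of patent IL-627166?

Base term: filing date + 17 years → 31 December 2010.
Opposition Stay Credit: +597 days → 19 August 2012.
Clinical Review Extension: 301 days (within the 1738-day cap) → +301 days → 16 June 2013.
Applicant Delay Offset: −101 days → 7 March 2013.

March 7, 2013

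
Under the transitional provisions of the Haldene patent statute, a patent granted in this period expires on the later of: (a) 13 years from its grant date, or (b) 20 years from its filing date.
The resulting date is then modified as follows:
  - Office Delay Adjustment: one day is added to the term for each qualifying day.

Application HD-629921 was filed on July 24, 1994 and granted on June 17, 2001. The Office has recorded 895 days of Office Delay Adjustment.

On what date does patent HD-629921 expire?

(a) grant + 13 years → 17 June 2014.
(b) filing + 20 years → 24 July 2014.
Later of the two: 24 July 2014.
Office Delay Adjustment: +895 days → 4 January 2017.

2017-01-04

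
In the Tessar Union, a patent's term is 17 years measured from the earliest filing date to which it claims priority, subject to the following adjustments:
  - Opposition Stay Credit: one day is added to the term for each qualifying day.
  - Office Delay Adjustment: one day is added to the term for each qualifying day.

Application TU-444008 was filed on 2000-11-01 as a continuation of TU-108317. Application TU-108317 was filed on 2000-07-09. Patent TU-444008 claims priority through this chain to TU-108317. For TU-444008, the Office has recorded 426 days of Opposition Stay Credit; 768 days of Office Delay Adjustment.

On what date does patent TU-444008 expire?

Earliest priority filing: 9 July 2000.
Base term: 9 July 2000 + 17 years → 9 July 2017.
Opposition Stay Credit: +426 days → 8 September 2018.
Office Delay Adjustment: +768 days → 15 October 2020.

October 15, 2020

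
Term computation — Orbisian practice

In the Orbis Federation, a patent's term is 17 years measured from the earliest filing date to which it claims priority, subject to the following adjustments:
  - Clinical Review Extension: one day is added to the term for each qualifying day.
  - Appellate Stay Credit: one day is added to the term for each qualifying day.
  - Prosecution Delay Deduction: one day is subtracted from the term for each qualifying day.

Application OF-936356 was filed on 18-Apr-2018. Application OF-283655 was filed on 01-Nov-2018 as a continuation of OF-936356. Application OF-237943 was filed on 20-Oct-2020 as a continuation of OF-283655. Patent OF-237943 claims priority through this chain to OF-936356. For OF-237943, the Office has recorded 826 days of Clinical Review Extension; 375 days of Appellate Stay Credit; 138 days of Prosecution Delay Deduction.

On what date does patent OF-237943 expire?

March 16, 2038

Earliest priority filing: 18 April 2018.
Base term: 18 April 2018 + 17 years → 18 April 2035.
Clinical Review Extension: +826 days → 22 July 2037.
Appellate Stay Credit: +375 days → 1 August 2038.
Prosecution Delay Deduction: −138 days → 16 March 2038.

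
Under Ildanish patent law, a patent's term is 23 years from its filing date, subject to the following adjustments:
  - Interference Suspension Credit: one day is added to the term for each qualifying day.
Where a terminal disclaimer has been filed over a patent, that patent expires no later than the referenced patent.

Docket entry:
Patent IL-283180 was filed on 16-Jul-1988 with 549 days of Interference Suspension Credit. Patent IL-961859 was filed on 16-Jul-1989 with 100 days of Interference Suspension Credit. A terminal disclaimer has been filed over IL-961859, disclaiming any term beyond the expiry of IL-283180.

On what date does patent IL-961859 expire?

Natural term of IL-961859:
  Base: filing + 23 years → 16 July 2012.
  Interference Suspension Credit: +100 days → 24 October 2012.
Expiry of referenced patent IL-283180:
  Base: filing + 23 years → 16 July 2011.
  Interference Suspension Credit: +549 days → 15 January 2013.
Terminal disclaimer: IL-961859 expires on the earlier of 24 October 2012 and 15 January 2013.

2012-10-24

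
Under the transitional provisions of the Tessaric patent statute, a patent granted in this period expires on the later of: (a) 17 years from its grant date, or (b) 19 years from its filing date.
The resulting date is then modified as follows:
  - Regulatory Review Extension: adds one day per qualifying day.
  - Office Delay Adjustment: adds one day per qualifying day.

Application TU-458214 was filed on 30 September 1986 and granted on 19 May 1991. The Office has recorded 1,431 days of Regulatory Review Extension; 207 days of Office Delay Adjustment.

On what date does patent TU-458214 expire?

November 12, 2012

(a) grant + 17 years → 19 May 2008.
(b) filing + 19 years → 30 September 2005.
Later of the two: 19 May 2008.
Regulatory Review Extension: +1431 days → 19 April 2012.
Office Delay Adjustment: +207 days → 12 November 2012.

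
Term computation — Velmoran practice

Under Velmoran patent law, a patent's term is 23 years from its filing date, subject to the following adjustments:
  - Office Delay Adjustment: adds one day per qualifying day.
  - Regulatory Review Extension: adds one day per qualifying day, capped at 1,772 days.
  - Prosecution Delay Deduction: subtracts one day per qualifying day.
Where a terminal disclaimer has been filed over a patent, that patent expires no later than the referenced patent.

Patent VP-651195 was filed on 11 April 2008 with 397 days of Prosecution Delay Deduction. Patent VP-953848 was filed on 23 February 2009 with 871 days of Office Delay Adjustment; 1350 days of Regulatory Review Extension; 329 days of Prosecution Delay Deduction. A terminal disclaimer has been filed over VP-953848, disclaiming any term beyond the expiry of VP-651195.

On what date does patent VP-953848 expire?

Natural term of VP-953848:
  Base: filing + 23 years → 23 February 2032.
  Office Delay Adjustment: +871 days → 13 July 2034.
  Regulatory Review Extension: 1350 days (within the 1772-day cap) → +1350 days → 24 March 2038.
  Prosecution Delay Deduction: −329 days → 29 April 2037.
Expiry of referenced patent VP-651195:
  Base: filing + 23 years → 11 April 2031.
  Prosecution Delay Deduction: −397 days → 10 March 2030.
Terminal disclaimer: VP-953848 expires on the earlier of 29 April 2037 and 10 March 2030.

2030-03-10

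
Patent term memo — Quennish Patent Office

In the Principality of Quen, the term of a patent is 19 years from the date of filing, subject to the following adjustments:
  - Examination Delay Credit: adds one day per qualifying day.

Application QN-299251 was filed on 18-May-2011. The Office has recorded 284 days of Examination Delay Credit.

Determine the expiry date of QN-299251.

Base term: filing date + 19 years → 18 May 2030.
Examination Delay Credit: +284 days → 26 February 2031.

February 26, 2031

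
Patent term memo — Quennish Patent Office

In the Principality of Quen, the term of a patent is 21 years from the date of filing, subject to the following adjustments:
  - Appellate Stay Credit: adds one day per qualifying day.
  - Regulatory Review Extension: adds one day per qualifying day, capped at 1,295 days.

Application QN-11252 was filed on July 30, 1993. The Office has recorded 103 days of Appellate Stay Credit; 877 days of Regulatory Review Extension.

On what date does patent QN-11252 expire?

Base term: filing date + 21 years → 30 July 2014.
Appellate Stay Credit: +103 days → 10 November 2014.
Regulatory Review Extension: 877 days (within the 1295-day cap) → +877 days → 5 April 2017.

2017-04-05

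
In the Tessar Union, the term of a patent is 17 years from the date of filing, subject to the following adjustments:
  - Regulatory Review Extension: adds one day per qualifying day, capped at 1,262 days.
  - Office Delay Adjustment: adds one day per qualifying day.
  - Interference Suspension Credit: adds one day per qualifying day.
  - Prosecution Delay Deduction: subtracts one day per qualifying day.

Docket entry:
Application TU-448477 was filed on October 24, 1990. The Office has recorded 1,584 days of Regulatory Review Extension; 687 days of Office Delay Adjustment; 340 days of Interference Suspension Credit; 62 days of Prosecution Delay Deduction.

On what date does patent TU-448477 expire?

November 28, 2013

Base term: filing date + 17 years → 24 October 2007.
Regulatory Review Extension: 1584 days claimed exceeds the 1262-day cap, so +1262 days → 8 April 2011.
Office Delay Adjustment: +687 days → 23 February 2013.
Interference Suspension Credit: +340 days → 29 January 2014.
Prosecution Delay Deduction: −62 days → 28 November 2013.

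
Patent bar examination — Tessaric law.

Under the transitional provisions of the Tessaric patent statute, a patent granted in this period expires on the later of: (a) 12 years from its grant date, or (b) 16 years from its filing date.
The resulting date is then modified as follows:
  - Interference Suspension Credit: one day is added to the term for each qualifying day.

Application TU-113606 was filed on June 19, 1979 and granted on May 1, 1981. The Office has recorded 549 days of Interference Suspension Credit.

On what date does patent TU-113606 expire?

(a) grant + 12 years → 1 May 1993.
(b) filing + 16 years → 19 June 1995.
Later of the two: 19 June 1995.
Interference Suspension Credit: +549 days → 19 December 1996.

December 19, 1996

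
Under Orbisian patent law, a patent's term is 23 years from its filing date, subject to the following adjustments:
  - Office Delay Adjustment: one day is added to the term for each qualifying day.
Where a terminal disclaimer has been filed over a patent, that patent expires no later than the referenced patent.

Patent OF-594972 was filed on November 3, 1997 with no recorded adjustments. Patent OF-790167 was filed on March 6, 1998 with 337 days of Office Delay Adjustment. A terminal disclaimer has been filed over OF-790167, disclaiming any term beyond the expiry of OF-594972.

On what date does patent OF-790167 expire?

Natural term of OF-790167:
  Base: filing + 23 years → 6 March 2021.
  Office Delay Adjustment: +337 days → 6 February 2022.
Expiry of referenced patent OF-594972:
  Base: filing + 23 years → 3 November 2020.
Terminal disclaimer: OF-790167 expires on the earlier of 6 February 2022 and 3 November 2020.

2020-11-03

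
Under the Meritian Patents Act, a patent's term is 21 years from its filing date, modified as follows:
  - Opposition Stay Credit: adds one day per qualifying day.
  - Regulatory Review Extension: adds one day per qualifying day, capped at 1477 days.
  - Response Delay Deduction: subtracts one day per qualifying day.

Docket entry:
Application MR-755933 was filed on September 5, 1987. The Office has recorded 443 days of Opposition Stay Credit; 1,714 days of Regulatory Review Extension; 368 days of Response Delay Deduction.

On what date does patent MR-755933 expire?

Base term: filing date + 21 years → 5 September 2008.
Opposition Stay Credit: +443 days → 22 November 2009.
Regulatory Review Extension: 1714 days claimed exceeds the 1477-day cap, so +1477 days → 8 December 2013.
Response Delay Deduction: −368 days → 5 December 2012.

December 5, 2012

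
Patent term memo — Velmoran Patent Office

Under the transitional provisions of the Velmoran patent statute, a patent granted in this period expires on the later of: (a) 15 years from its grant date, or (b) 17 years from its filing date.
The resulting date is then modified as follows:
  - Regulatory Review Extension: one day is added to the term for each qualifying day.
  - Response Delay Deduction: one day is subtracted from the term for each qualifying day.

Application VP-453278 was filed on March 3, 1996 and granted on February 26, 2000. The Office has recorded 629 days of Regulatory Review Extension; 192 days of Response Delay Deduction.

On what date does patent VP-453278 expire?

May 8, 2016

(a) grant + 15 years → 26 February 2015.
(b) filing + 17 years → 3 March 2013.
Later of the two: 26 February 2015.
Regulatory Review Extension: +629 days → 16 November 2016.
Response Delay Deduction: −192 days → 8 May 2016.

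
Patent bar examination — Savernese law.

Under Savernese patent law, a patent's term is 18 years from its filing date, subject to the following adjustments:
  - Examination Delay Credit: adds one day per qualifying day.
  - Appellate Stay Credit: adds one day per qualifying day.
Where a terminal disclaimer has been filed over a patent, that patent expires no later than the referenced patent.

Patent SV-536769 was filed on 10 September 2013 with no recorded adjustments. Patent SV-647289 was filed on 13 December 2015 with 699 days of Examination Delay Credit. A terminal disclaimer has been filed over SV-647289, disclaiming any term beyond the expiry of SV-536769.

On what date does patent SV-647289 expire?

September 10, 2031

Natural term of SV-647289:
  Base: filing + 18 years → 13 December 2033.
  Examination Delay Credit: +699 days → 12 November 2035.
Expiry of referenced patent SV-536769:
  Base: filing + 18 years → 10 September 2031.
Terminal disclaimer: SV-647289 expires on the earlier of 12 November 2035 and 10 September 2031.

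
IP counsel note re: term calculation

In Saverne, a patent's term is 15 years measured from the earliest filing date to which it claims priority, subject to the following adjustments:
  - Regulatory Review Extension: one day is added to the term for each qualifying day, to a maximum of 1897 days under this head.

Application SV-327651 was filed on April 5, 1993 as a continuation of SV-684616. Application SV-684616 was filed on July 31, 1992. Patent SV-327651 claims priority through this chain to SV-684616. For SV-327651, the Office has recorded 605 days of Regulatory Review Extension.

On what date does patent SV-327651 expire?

Earliest priority filing: 31 July 1992.
Base term: 31 July 1992 + 15 years → 31 July 2007.
Regulatory Review Extension: 605 days (within the 1897-day cap) → +605 days → 27 March 2009.

2009-03-27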